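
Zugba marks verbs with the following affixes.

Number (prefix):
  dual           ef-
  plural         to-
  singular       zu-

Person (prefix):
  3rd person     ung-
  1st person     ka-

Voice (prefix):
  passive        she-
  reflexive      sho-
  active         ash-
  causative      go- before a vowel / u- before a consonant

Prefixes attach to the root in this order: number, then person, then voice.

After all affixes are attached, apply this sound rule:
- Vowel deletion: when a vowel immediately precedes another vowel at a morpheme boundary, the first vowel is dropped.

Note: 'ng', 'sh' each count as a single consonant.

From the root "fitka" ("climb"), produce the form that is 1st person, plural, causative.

ukatofitka

Attach number plural to- → tofitka.
Attach person 1st person ka- → katofitka.
Attach voice causative u- (before consonant 'k') → ukatofitka.
Vowel deletion: no change.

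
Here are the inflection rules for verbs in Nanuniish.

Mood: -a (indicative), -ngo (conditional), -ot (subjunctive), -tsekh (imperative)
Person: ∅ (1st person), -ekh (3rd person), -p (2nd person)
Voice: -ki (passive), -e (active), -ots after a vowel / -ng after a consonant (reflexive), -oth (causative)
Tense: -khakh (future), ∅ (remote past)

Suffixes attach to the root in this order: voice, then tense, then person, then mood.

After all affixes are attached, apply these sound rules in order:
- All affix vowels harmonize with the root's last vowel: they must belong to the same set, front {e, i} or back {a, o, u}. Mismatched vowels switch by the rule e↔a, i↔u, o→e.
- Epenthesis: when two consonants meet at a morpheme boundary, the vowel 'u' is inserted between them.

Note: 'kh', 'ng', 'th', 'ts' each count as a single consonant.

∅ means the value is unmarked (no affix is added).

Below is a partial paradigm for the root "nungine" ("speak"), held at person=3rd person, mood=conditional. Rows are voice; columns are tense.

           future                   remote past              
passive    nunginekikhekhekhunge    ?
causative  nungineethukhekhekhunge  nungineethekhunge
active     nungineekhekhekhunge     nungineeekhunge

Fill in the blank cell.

nunginekiekhunge

Attach voice passive -ki → nungineki.
tense = remote past: zero marking, form stays nungineki.
Attach person 3rd person -ekh → nunginekiekh.
Attach mood conditional -ngo → nunginekiekhngo.
Apply vowel harmony: nunginekiekhngo → nunginekiekhnge.
Apply epenthesis: nunginekiekhnge → nunginekiekhunge.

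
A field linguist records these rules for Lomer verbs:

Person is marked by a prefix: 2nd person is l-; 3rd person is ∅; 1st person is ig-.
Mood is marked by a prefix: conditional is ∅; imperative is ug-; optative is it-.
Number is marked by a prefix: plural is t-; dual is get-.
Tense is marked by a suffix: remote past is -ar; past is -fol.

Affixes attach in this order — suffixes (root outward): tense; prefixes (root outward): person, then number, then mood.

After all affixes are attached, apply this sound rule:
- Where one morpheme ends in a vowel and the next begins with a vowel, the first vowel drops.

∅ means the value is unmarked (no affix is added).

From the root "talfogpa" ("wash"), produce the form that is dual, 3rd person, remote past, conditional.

Attach tense remote past -ar → talfogpaar.
person = 3rd person: zero marking, form stays talfogpaar.
Attach number dual get- → gettalfogpaar.
mood = conditional: zero marking, form stays gettalfogpaar.
Apply vowel deletion: gettalfogpaar → gettalfogpar.

gettalfogpar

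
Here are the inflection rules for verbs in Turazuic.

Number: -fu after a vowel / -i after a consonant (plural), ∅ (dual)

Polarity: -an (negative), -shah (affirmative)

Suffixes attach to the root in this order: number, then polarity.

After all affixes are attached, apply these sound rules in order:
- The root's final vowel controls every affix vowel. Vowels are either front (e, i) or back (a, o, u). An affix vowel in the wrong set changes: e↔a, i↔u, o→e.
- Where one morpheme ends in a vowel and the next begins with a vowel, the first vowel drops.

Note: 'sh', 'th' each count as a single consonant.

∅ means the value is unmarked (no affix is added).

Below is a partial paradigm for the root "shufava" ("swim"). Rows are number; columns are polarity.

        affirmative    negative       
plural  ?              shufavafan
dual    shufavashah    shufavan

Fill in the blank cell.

Attach number plural -fu (after vowel 'a') → shufavafu.
Attach polarity affirmative -shah → shufavafushah.
Vowel harmony: no change.
Vowel deletion: no change.

shufavafushah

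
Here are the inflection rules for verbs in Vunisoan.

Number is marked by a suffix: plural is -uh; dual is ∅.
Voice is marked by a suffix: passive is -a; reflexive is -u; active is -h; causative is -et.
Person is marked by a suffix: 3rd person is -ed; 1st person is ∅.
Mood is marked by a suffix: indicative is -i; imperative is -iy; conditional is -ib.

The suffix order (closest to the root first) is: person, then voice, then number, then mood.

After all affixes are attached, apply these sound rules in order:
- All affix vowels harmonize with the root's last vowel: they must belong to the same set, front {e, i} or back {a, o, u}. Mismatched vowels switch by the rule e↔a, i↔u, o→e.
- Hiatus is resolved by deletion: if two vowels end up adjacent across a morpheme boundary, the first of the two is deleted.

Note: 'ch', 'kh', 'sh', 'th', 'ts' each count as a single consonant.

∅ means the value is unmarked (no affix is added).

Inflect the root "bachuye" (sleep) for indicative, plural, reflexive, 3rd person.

Attach person 3rd person -ed → bachuyeed.
Attach voice reflexive -u → bachuyeedu.
Attach number plural -uh → bachuyeeduuh.
Attach mood indicative -i → bachuyeeduuhi.
Apply vowel harmony: bachuyeeduuhi → bachuyeediihi.
Apply vowel deletion: bachuyeediihi → bachuyedihi.

bachuyedihi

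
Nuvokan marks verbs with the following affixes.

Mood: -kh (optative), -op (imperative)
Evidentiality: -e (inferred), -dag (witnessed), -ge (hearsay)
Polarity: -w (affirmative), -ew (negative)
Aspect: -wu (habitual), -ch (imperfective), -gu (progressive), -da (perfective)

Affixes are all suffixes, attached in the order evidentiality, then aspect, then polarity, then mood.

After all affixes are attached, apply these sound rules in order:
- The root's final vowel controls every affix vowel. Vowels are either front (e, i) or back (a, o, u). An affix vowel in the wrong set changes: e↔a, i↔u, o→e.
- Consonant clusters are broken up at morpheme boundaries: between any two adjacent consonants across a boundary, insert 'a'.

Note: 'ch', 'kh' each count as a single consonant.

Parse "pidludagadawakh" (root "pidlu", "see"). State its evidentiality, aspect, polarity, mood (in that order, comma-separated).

witnessed, perfective, affirmative, optative

Segment: pidlu-dag-da-w-kh.
evidentiality: -dag → witnessed.
aspect: -da → perfective.
polarity: -w → affirmative.
mood: -kh → optative.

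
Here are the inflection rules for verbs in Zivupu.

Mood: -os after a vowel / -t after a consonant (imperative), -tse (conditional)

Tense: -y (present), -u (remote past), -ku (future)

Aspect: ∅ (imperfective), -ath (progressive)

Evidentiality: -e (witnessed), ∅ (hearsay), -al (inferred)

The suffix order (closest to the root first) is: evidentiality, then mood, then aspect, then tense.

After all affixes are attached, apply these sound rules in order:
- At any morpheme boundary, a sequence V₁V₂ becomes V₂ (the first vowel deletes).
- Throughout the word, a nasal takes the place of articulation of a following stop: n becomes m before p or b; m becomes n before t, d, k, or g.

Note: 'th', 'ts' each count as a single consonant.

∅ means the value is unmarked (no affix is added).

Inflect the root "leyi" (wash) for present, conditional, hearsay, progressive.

leyitsathy

evidentiality = hearsay: zero marking, form stays leyi.
Attach mood conditional -tse → leyitse.
Attach aspect progressive -ath → leyitseath.
Attach tense present -y → leyitseathy.
Apply vowel deletion: leyitseathy → leyitsathy.
Nasal assimilation: no change.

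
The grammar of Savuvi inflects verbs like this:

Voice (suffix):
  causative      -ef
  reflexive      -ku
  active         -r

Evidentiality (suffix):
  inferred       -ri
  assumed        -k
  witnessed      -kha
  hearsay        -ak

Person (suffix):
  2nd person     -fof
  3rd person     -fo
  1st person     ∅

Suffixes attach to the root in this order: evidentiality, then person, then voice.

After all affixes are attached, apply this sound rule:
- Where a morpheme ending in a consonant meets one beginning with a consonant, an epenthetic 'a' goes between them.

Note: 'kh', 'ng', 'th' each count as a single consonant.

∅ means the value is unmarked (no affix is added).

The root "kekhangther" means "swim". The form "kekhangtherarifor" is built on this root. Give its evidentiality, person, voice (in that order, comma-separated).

inferred, 3rd person, active

Segment: kekhangther-ri-fo-r.
evidentiality: -ri → inferred.
person: -fo → 3rd person.
voice: -r → active.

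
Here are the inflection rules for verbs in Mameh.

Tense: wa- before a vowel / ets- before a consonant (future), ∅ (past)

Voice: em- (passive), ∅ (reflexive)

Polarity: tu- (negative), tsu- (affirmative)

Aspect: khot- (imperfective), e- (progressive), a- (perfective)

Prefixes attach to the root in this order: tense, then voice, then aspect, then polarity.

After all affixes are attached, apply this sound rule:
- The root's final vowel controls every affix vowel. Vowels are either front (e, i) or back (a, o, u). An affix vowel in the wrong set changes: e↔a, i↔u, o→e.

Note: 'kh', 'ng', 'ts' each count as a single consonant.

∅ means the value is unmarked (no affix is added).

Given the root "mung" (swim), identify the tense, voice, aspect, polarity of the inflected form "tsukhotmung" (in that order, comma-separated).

past, reflexive, imperfective, affirmative

Segment: tsu-khot-mung.
tense: ∅ → past.
voice: ∅ → reflexive.
aspect: khot- → imperfective.
polarity: tsu- → affirmative.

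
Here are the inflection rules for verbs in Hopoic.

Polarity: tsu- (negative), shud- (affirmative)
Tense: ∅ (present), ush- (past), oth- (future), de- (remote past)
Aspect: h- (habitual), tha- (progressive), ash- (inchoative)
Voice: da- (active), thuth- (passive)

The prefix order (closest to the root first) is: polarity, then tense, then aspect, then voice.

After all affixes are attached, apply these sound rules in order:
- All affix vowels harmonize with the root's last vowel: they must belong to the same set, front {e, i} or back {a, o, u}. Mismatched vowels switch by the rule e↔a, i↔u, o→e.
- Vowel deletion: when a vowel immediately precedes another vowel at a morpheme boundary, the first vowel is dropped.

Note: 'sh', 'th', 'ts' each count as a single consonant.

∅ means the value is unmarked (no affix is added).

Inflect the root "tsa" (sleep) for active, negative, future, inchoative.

dashothtsutsa

Attach polarity negative tsu- → tsutsa.
Attach tense future oth- → othtsutsa.
Attach aspect inchoative ash- → ashothtsutsa.
Attach voice active da- → daashothtsutsa.
Vowel harmony: no change.
Apply vowel deletion: daashothtsutsa → dashothtsutsa.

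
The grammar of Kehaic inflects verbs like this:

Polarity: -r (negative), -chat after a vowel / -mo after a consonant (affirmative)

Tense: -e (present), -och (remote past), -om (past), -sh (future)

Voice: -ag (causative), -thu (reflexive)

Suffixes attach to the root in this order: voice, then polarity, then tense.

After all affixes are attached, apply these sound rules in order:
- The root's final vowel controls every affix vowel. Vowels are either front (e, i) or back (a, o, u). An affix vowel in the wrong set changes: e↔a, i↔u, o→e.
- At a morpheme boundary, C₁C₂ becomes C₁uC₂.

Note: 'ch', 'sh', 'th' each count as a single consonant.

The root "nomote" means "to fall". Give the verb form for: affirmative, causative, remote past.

Attach voice causative -ag → nomoteag.
Attach polarity affirmative -mo (after consonant 'g') → nomoteagmo.
Attach tense remote past -och → nomoteagmooch.
Apply vowel harmony: nomoteagmooch → nomoteegmeech.
Apply epenthesis: nomoteegmeech → nomoteegumeech.

nomoteegumeech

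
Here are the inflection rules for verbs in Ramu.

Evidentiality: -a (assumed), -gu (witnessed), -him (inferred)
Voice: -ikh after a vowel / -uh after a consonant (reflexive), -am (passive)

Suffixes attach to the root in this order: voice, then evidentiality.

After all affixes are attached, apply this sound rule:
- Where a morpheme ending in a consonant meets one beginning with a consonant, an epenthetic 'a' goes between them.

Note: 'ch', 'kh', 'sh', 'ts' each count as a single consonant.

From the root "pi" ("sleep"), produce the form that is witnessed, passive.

piamagu

Attach voice passive -am → piam.
Attach evidentiality witnessed -gu → piamgu.
Apply epenthesis: piamgu → piamagu.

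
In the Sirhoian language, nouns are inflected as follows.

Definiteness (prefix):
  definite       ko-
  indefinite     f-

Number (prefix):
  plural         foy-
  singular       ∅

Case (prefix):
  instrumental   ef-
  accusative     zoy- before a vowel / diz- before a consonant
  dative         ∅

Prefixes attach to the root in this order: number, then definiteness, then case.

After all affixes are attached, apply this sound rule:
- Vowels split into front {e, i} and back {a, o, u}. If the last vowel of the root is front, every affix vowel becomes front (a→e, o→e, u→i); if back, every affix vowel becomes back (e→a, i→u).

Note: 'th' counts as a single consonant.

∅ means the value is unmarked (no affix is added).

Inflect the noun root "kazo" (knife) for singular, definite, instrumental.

number = singular: zero marking, form stays kazo.
Attach definiteness definite ko- → kokazo.
Attach case instrumental ef- → efkokazo.
Apply vowel harmony: efkokazo → afkokazo.

afkokazo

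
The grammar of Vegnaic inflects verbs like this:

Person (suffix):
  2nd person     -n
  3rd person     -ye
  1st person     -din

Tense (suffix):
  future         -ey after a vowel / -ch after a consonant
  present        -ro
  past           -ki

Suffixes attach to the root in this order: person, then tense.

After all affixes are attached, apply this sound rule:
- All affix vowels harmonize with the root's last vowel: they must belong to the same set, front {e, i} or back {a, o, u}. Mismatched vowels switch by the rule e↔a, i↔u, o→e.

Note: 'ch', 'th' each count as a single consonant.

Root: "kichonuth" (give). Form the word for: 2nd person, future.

kichonuthnch

Attach person 2nd person -n → kichonuthn.
Attach tense future -ch (after consonant 'n') → kichonuthnch.
Vowel harmony: no change.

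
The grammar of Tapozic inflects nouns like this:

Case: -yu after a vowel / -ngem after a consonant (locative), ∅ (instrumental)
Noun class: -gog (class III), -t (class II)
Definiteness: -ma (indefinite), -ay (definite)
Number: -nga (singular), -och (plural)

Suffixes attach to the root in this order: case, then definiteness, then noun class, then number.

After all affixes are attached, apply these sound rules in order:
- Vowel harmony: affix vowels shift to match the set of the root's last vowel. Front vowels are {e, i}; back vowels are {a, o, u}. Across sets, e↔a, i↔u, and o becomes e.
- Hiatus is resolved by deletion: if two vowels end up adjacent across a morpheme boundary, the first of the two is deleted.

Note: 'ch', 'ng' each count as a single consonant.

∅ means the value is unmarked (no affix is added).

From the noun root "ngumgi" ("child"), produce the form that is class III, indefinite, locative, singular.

ngumgiyimegegnge

Attach case locative -yu (after vowel 'i') → ngumgiyu.
Attach definiteness indefinite -ma → ngumgiyuma.
Attach noun class class III -gog → ngumgiyumagog.
Attach number singular -nga → ngumgiyumagognga.
Apply vowel harmony: ngumgiyumagognga → ngumgiyimegegnge.
Vowel deletion: no change.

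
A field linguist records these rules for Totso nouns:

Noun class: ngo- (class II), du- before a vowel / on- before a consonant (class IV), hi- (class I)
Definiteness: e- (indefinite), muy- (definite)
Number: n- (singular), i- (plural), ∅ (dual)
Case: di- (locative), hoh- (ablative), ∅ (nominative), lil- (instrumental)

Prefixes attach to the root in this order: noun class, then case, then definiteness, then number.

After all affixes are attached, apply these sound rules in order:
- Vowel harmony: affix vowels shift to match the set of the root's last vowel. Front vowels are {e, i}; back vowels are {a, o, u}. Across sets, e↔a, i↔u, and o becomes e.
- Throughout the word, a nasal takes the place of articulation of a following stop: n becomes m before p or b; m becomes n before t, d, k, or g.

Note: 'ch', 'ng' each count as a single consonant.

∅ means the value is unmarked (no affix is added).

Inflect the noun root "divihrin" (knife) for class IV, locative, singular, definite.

Attach noun class class IV on- (before consonant 'd') → ondivihrin.
Attach case locative di- → diondivihrin.
Attach definiteness definite muy- → muydiondivihrin.
Attach number singular n- → nmuydiondivihrin.
Apply vowel harmony: nmuydiondivihrin → nmiydiendivihrin.
Nasal assimilation: no change.

nmiydiendivihrin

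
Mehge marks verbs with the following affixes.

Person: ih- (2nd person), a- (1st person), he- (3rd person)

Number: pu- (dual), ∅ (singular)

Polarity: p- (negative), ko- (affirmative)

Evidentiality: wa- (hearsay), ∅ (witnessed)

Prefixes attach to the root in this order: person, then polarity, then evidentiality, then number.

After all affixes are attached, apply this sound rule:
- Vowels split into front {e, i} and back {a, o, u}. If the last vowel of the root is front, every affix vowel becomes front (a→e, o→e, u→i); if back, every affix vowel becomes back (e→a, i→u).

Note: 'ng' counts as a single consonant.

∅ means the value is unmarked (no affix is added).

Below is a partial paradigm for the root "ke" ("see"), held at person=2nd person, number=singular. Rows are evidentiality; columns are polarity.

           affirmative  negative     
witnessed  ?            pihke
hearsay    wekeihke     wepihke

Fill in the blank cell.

Attach person 2nd person ih- → ihke.
Attach polarity affirmative ko- → koihke.
evidentiality = witnessed: zero marking, form stays koihke.
number = singular: zero marking, form stays koihke.
Apply vowel harmony: koihke → keihke.

keihke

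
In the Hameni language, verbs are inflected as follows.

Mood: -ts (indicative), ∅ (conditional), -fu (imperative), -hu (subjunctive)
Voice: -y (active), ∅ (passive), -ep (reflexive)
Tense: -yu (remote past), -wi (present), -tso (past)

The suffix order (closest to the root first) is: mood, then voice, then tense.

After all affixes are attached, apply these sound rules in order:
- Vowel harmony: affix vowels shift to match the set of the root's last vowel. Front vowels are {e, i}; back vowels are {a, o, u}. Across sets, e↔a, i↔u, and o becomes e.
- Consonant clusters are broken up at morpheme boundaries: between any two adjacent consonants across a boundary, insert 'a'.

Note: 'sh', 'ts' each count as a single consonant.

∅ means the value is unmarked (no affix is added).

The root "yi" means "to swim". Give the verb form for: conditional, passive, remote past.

mood = conditional: zero marking, form stays yi.
voice = passive: zero marking, form stays yi.
Attach tense remote past -yu → yiyu.
Apply vowel harmony: yiyu → yiyi.
Epenthesis: no change.

yiyi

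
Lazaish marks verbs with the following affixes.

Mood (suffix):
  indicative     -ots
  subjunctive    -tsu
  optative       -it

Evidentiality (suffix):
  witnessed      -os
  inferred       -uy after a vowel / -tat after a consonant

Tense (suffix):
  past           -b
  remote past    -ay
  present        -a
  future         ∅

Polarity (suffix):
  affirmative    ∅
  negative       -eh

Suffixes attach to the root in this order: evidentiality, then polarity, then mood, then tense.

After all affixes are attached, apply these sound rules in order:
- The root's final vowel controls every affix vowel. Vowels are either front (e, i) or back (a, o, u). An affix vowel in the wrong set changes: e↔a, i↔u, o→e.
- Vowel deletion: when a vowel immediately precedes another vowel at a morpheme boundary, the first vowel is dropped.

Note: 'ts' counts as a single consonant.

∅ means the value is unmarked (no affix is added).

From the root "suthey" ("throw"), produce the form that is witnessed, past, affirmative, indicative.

Attach evidentiality witnessed -os → sutheyos.
polarity = affirmative: zero marking, form stays sutheyos.
Attach mood indicative -ots → sutheyosots.
Attach tense past -b → sutheyosotsb.
Apply vowel harmony: sutheyosotsb → sutheyesetsb.
Vowel deletion: no change.

sutheyesetsb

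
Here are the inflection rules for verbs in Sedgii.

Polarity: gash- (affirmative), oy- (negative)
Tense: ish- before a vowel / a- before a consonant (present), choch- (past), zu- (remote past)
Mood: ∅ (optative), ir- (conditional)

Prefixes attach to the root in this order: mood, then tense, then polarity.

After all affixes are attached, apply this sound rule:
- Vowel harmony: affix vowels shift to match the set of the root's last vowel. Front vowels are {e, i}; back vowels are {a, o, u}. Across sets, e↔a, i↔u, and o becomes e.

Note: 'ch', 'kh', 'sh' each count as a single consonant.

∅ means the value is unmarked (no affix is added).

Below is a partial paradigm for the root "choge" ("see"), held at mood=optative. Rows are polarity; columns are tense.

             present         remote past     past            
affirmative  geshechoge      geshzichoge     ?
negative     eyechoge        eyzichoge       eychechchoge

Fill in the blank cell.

geshchechchoge

mood = optative: zero marking, form stays choge.
Attach tense past choch- → chochchoge.
Attach polarity affirmative gash- → gashchochchoge.
Apply vowel harmony: gashchochchoge → geshchechchoge.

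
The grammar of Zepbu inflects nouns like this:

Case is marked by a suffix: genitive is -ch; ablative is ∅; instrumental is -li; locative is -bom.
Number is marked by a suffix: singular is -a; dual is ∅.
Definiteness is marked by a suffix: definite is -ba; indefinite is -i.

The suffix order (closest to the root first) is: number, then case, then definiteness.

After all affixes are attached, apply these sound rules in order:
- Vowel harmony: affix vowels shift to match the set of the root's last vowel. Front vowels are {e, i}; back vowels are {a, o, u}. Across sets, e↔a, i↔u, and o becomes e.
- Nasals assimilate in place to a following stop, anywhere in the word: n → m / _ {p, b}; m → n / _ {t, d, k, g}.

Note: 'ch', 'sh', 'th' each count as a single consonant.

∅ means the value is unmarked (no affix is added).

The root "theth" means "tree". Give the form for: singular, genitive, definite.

thethechbe

Attach number singular -a → thetha.
Attach case genitive -ch → thethach.
Attach definiteness definite -ba → thethachba.
Apply vowel harmony: thethachba → thethechbe.
Nasal assimilation: no change.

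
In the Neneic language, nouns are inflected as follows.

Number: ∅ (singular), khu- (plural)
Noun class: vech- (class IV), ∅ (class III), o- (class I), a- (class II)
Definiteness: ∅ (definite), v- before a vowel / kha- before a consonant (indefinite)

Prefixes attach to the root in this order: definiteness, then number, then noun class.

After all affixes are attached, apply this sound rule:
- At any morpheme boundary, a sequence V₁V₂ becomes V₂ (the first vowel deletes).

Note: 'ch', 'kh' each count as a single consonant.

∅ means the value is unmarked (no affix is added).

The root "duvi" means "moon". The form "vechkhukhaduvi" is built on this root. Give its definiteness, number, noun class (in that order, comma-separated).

Segment: vech-khu-kha-duvi.
definiteness: v/kha- → indefinite.
number: khu- → plural.
noun class: vech- → class IV.

indefinite, plural, class IV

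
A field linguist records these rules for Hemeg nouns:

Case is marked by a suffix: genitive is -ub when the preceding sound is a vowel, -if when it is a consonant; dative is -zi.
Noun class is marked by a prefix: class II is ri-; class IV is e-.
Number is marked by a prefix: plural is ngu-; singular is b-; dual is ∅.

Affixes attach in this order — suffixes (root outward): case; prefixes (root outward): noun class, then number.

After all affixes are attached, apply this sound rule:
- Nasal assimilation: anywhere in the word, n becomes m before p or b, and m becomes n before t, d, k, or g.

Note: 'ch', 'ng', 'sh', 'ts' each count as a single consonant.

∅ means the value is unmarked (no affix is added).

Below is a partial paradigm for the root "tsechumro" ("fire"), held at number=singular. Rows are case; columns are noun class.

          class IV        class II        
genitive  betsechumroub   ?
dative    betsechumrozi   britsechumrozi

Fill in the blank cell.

britsechumroub

Attach noun class class II ri- → ritsechumro.
Attach case genitive -ub (after vowel 'o') → ritsechumroub.
Attach number singular b- → britsechumroub.
Nasal assimilation: no change.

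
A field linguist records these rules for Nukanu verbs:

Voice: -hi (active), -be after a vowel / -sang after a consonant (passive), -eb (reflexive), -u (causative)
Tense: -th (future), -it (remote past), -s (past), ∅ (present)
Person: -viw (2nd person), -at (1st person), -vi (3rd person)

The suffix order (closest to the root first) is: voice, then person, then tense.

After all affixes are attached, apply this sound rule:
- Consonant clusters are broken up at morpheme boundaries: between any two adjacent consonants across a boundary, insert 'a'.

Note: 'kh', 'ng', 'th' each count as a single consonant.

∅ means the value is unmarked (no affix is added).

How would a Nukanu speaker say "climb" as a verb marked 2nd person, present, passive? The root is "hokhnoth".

Attach voice passive -sang (after consonant 'th') → hokhnothsang.
Attach person 2nd person -viw → hokhnothsangviw.
tense = present: zero marking, form stays hokhnothsangviw.
Apply epenthesis: hokhnothsangviw → hokhnothasangaviw.

hokhnothasangaviw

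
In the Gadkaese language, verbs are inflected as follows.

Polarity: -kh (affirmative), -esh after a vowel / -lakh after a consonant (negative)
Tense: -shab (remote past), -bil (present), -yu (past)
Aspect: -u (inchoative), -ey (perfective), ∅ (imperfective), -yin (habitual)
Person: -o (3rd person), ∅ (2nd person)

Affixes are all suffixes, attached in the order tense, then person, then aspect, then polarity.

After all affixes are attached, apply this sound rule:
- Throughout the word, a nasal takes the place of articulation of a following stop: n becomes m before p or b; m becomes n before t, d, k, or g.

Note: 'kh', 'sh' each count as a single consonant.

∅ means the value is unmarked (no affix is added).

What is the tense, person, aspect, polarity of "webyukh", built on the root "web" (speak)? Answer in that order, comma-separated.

past, 2nd person, imperfective, affirmative

Segment: web-yu-kh.
tense: -yu → past.
person: ∅ → 2nd person.
aspect: ∅ → imperfective.
polarity: -kh → affirmative.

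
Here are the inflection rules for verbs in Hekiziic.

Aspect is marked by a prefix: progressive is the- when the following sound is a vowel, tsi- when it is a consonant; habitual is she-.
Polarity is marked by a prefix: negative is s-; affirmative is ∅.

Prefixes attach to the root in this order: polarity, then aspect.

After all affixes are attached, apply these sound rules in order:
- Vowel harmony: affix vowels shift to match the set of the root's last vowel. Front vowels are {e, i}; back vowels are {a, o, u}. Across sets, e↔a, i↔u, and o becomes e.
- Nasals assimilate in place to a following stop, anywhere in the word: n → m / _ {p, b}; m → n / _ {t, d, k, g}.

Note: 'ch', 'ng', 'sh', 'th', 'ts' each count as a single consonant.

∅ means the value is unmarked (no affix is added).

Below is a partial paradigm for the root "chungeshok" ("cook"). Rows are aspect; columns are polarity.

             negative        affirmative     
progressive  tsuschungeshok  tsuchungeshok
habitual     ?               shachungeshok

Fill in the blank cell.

shaschungeshok

Attach polarity negative s- → schungeshok.
Attach aspect habitual she- → sheschungeshok.
Apply vowel harmony: sheschungeshok → shaschungeshok.
Nasal assimilation: no change.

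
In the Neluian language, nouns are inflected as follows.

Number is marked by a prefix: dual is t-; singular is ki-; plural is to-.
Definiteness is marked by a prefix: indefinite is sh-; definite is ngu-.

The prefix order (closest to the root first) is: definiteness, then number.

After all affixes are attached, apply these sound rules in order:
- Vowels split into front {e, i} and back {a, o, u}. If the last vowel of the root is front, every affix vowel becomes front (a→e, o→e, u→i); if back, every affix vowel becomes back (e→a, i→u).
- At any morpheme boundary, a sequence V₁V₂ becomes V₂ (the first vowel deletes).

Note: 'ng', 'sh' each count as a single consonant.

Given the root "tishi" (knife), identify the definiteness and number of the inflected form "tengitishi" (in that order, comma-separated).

Segment: to-ngu-tishi.
definiteness: ngu- → definite.
number: to- → plural.

definite, plural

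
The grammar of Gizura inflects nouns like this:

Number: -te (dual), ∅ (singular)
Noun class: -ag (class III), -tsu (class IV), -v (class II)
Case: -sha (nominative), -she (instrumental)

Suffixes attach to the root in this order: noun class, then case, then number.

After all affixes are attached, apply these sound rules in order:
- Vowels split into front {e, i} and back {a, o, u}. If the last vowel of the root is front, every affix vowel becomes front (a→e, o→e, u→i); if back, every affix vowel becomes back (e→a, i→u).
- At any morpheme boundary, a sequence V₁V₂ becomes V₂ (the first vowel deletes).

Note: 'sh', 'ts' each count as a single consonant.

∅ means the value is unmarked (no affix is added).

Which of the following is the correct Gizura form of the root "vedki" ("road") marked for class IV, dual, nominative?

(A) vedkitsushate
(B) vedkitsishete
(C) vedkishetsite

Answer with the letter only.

Attach noun class class IV -tsu → vedkitsu.
Attach case nominative -sha → vedkitsusha.
Attach number dual -te → vedkitsushate.
Apply vowel harmony: vedkitsushate → vedkitsishete.
Vowel deletion: no change.
So the correct form is vedkitsishete, option (B).
(C) vedkishetsite is wrong: it has the affixes in the wrong order.
(A) vedkitsushate is wrong: it fails to apply the sound rule(s).

B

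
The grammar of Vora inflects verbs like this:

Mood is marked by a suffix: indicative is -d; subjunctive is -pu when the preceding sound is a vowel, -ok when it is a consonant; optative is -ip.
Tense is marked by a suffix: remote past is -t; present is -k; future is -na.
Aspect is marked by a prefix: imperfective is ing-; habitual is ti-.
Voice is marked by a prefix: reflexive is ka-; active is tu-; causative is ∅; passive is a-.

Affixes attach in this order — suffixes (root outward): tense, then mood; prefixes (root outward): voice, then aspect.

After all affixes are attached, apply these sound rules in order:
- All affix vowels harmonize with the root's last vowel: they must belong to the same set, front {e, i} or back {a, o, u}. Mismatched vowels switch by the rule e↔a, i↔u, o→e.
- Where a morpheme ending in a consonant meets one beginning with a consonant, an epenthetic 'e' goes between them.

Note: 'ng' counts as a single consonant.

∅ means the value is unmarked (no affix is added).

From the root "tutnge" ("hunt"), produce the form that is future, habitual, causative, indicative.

titutngened

Attach tense future -na → tutngena.
Attach mood indicative -d → tutngenad.
voice = causative: zero marking, form stays tutngenad.
Attach aspect habitual ti- → titutngenad.
Apply vowel harmony: titutngenad → titutngened.
Epenthesis: no change.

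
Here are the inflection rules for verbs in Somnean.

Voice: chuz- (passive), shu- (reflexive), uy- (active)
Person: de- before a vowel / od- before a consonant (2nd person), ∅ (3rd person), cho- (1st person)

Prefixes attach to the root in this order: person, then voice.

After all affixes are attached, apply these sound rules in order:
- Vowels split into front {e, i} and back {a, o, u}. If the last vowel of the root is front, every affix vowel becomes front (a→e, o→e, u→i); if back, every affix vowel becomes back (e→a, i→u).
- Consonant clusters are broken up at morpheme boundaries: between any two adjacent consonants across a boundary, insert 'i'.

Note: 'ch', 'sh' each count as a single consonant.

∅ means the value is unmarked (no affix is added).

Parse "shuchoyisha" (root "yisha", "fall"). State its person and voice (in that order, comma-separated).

Segment: shu-cho-yisha.
person: cho- → 1st person.
voice: shu- → reflexive.

1st person, reflexive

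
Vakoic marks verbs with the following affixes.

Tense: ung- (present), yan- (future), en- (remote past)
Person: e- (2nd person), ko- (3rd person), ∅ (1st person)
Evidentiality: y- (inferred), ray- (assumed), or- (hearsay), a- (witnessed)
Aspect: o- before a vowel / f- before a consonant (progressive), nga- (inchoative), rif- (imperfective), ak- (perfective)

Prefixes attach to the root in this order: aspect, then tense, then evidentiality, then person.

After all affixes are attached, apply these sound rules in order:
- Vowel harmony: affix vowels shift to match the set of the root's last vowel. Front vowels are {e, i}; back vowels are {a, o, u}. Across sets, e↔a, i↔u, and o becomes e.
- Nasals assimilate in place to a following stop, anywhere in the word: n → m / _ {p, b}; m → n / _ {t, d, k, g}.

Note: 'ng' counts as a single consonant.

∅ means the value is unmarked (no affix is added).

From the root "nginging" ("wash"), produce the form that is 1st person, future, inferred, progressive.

yyenfnginging

Attach aspect progressive f- (before consonant 'ng') → fnginging.
Attach tense future yan- → yanfnginging.
Attach evidentiality inferred y- → yyanfnginging.
person = 1st person: zero marking, form stays yyanfnginging.
Apply vowel harmony: yyanfnginging → yyenfnginging.
Nasal assimilation: no change.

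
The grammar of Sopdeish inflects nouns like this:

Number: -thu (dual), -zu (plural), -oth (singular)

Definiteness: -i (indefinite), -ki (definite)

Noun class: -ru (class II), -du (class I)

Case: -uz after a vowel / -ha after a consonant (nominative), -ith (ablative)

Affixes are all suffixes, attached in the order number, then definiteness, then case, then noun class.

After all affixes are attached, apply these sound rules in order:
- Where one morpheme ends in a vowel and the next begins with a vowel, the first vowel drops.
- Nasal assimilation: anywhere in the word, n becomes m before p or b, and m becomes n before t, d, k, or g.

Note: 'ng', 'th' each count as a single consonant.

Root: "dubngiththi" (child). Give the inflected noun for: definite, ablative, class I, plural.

dubngiththizukithdu

Attach number plural -zu → dubngiththizu.
Attach definiteness definite -ki → dubngiththizuki.
Attach case ablative -ith → dubngiththizukiith.
Attach noun class class I -du → dubngiththizukiithdu.
Apply vowel deletion: dubngiththizukiithdu → dubngiththizukithdu.
Nasal assimilation: no change.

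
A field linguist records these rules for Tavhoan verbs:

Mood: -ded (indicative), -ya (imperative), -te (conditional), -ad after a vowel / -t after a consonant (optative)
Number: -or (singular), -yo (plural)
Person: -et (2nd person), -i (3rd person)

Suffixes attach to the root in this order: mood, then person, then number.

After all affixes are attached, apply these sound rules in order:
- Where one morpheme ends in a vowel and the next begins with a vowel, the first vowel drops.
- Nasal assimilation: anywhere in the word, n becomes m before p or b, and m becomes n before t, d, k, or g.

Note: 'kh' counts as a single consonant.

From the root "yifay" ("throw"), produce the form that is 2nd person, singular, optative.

yifaytetor

Attach mood optative -t (after consonant 'y') → yifayt.
Attach person 2nd person -et → yifaytet.
Attach number singular -or → yifaytetor.
Vowel deletion: no change.
Nasal assimilation: no change.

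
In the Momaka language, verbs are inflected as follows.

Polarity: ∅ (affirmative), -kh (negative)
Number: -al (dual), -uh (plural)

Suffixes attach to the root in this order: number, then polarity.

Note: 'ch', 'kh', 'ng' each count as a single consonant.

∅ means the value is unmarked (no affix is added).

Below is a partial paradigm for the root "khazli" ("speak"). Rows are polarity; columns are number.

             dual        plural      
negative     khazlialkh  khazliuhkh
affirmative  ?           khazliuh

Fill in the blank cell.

khazlial

Attach number dual -al → khazlial.
polarity = affirmative: zero marking, form stays khazlial.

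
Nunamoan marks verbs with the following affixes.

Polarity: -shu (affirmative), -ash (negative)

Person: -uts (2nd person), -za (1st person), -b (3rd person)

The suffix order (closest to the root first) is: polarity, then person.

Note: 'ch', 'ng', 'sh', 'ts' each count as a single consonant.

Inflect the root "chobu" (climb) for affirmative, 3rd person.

Attach polarity affirmative -shu → chobushu.
Attach person 3rd person -b → chobushub.

chobushub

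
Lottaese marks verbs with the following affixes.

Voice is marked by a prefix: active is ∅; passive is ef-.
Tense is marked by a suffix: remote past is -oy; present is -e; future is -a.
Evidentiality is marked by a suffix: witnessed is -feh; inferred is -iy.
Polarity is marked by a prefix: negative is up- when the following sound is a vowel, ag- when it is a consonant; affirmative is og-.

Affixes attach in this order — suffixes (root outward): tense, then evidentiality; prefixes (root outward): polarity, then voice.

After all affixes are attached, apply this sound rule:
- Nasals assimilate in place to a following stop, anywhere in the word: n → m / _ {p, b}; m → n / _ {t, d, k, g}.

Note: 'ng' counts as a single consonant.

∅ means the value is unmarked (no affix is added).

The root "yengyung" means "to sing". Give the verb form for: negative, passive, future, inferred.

efagyengyungaiy

Attach tense future -a → yengyunga.
Attach polarity negative ag- (before consonant 'y') → agyengyunga.
Attach voice passive ef- → efagyengyunga.
Attach evidentiality inferred -iy → efagyengyungaiy.
Nasal assimilation: no change.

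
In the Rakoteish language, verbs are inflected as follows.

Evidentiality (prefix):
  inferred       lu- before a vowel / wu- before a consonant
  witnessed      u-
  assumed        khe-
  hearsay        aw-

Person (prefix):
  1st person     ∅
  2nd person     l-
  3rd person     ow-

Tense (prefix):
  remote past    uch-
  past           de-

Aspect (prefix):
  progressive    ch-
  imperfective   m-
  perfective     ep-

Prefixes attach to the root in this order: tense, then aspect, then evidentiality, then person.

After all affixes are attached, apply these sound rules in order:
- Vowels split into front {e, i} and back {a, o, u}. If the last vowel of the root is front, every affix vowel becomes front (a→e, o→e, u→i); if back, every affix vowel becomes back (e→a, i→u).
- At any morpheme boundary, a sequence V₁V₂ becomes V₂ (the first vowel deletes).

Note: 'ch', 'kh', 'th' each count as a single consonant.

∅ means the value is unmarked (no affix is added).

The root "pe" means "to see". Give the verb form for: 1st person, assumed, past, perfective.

khepdepe

Attach tense past de- → depe.
Attach aspect perfective ep- → epdepe.
Attach evidentiality assumed khe- → kheepdepe.
person = 1st person: zero marking, form stays kheepdepe.
Vowel harmony: no change.
Apply vowel deletion: kheepdepe → khepdepe.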